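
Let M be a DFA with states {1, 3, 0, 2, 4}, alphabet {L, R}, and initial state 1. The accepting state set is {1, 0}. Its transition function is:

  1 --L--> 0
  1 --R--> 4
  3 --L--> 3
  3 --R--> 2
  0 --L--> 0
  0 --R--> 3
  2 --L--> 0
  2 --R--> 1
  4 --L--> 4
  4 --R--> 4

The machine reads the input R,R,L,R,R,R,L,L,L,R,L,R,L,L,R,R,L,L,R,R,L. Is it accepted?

No

Trace: 1 -R-> 4 -R-> 4 -L-> 4 -R-> 4 -R-> 4 -R-> 4 -L-> 4 -L-> 4 -L-> 4 -R-> 4 -L-> 4 -R-> 4 -L-> 4 -L-> 4 -R-> 4 -R-> 4 -L-> 4 -L-> 4 -R-> 4 -R-> 4 -L-> 4
End state 4 is not accepting.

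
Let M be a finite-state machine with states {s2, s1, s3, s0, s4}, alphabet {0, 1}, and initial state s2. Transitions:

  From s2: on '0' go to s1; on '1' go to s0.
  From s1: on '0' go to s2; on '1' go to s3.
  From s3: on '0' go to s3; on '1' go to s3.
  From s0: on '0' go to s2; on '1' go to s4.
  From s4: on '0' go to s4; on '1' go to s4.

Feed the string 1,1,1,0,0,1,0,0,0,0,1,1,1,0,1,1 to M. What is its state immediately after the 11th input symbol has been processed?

s2 → s0 → s4 → s4 → s4 → s4 → s4 → s4 → s4 → s4 → s4 → s4
After 11 symbols: s4.

s4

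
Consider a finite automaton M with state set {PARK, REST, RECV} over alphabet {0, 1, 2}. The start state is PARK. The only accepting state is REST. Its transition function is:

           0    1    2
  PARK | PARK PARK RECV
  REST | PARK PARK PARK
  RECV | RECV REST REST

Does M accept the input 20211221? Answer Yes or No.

PARK → RECV → RECV → REST → PARK → PARK → RECV → REST → PARK
End state PARK is not accepting.

No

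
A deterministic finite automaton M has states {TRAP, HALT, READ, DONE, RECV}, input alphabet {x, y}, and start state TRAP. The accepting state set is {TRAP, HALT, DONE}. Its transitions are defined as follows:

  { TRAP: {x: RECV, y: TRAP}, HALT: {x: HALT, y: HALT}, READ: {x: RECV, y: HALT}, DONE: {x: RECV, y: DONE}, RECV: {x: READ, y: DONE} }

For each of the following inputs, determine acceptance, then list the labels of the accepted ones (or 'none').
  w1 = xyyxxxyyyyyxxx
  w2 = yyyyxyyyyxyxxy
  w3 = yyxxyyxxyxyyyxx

w1: TRAP → RECV → DONE → DONE → RECV → READ → RECV → DONE → DONE → DONE → DONE → DONE → RECV → READ → RECV  → end RECV, rejected
w2: TRAP → TRAP → TRAP → TRAP → TRAP → RECV → DONE → DONE → DONE → DONE → RECV → DONE → RECV → READ → HALT  → end HALT, accepted
w3: TRAP → TRAP → TRAP → RECV → READ → HALT → HALT → HALT → HALT → HALT → HALT → HALT → HALT → HALT → HALT → HALT  → end HALT, accepted

w2, w3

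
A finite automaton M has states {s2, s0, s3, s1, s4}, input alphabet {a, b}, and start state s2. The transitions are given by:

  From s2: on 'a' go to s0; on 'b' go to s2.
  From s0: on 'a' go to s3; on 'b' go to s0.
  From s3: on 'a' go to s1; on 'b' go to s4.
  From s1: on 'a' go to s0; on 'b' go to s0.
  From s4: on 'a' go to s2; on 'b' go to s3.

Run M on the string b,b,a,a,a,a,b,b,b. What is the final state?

Trace: s2 -b-> s2 -b-> s2 -a-> s0 -a-> s3 -a-> s1 -a-> s0 -b-> s0 -b-> s0 -b-> s0

s0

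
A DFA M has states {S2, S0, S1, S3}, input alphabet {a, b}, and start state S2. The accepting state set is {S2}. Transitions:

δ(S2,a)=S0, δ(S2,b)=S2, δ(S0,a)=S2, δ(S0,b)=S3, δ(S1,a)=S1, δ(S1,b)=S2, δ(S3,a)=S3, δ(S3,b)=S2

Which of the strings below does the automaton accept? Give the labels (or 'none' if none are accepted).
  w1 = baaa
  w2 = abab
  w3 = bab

w2

w1: S2 → S2 → S0 → S2 → S0  → end S0, rejected
w2: S2 → S0 → S3 → S3 → S2  → end S2, accepted
w3: S2 → S2 → S0 → S3  → end S3, rejected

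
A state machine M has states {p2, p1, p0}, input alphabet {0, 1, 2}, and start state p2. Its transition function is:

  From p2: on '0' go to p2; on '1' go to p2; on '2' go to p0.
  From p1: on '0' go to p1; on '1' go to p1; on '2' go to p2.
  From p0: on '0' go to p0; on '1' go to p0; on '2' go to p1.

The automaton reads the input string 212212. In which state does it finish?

p0

Trace: p2 -2-> p0 -1-> p0 -2-> p1 -2-> p2 -1-> p2 -2-> p0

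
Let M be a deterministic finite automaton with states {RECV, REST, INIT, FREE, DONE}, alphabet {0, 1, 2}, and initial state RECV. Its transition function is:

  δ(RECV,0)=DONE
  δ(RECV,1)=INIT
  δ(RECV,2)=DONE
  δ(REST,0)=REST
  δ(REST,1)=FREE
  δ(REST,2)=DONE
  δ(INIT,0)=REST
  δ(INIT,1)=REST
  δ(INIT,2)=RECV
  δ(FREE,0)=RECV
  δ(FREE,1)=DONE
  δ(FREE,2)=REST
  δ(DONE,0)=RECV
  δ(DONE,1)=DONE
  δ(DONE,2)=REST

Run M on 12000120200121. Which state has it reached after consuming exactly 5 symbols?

Trace: RECV -1-> INIT -2-> RECV -0-> DONE -0-> RECV -0-> DONE
After 5 symbols: DONE.

DONE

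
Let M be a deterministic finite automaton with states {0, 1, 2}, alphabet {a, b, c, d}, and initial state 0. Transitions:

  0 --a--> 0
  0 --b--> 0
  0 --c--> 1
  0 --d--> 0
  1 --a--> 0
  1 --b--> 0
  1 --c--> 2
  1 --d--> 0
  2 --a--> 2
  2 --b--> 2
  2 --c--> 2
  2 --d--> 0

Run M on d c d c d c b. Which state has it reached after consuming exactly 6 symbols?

start at 0
read 'd': 0 → 0
read 'c': 0 → 1
read 'd': 1 → 0
read 'c': 0 → 1
read 'd': 1 → 0
read 'c': 0 → 1
After 6 symbols: 1.

1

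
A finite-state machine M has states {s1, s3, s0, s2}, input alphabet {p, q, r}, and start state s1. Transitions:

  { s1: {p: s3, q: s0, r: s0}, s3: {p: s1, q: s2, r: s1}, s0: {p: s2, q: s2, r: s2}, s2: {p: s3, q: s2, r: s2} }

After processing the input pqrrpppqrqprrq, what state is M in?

s2

Trace: s1 -p-> s3 -q-> s2 -r-> s2 -r-> s2 -p-> s3 -p-> s1 -p-> s3 -q-> s2 -r-> s2 -q-> s2 -p-> s3 -r-> s1 -r-> s0 -q-> s2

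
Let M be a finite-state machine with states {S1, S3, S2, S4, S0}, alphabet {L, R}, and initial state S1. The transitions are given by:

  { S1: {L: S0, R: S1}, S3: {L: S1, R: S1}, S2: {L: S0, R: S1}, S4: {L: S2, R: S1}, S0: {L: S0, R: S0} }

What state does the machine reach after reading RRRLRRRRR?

S0

start at S1
read 'R': S1 → S1
read 'R': S1 → S1
read 'R': S1 → S1
read 'L': S1 → S0
read 'R': S0 → S0
read 'R': S0 → S0
read 'R': S0 → S0
read 'R': S0 → S0
read 'R': S0 → S0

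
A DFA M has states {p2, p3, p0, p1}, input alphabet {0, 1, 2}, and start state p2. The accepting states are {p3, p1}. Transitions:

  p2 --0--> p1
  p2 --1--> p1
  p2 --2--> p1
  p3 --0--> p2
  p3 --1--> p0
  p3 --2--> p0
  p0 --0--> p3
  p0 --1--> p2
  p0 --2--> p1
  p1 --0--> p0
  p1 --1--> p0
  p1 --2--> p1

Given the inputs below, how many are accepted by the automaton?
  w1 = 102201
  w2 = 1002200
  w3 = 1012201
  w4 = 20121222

w1: p2 → p1 → p0 → p1 → p1 → p0 → p2  → end p2, rejected
w2: p2 → p1 → p0 → p3 → p0 → p1 → p0 → p3  → end p3, accepted
w3: p2 → p1 → p0 → p2 → p1 → p1 → p0 → p2  → end p2, rejected
w4: p2 → p1 → p0 → p2 → p1 → p0 → p1 → p1 → p1  → end p1, accepted

2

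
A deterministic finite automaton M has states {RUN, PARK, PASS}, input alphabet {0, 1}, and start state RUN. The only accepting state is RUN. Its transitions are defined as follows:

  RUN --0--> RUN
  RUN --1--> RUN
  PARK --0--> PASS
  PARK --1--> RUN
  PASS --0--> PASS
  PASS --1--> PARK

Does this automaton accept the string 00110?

Yes

start at RUN
read '0': RUN → RUN
read '0': RUN → RUN
read '1': RUN → RUN
read '1': RUN → RUN
read '0': RUN → RUN
End state RUN is accepting.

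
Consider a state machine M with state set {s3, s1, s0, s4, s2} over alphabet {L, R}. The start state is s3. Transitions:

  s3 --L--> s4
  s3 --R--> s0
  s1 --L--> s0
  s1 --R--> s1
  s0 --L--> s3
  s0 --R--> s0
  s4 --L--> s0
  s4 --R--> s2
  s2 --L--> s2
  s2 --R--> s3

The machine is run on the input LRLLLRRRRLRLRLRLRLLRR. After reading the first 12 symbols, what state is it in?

s3 → s4 → s2 → s2 → s2 → s2 → s3 → s0 → s0 → s0 → s3 → s0 → s3
After 12 symbols: s3.

s3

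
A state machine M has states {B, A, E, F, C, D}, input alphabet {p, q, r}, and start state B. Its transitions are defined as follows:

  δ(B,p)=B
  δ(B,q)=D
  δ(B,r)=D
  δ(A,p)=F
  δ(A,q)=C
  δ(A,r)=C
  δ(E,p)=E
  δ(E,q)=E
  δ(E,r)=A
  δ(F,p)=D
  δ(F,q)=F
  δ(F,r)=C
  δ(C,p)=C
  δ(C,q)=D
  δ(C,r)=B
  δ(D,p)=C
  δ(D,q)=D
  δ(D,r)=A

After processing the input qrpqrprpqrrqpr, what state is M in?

start at B
read 'q': B → D
read 'r': D → A
read 'p': A → F
read 'q': F → F
read 'r': F → C
read 'p': C → C
read 'r': C → B
read 'p': B → B
read 'q': B → D
read 'r': D → A
read 'r': A → C
read 'q': C → D
read 'p': D → C
read 'r': C → B

B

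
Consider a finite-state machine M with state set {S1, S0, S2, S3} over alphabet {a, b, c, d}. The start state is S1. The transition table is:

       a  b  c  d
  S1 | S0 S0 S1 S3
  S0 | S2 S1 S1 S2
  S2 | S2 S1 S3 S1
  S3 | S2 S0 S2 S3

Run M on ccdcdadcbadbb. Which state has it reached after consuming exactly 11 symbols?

S1 → S1 → S1 → S3 → S2 → S1 → S0 → S2 → S3 → S0 → S2 → S1
After 11 symbols: S1.

S1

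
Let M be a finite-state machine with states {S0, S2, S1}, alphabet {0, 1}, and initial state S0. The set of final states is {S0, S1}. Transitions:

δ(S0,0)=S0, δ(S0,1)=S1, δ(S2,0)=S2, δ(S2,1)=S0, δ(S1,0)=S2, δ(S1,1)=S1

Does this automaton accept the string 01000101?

start at S0
read '0': S0 → S0
read '1': S0 → S1
read '0': S1 → S2
read '0': S2 → S2
read '0': S2 → S2
read '1': S2 → S0
read '0': S0 → S0
read '1': S0 → S1
End state S1 is accepting.

Yes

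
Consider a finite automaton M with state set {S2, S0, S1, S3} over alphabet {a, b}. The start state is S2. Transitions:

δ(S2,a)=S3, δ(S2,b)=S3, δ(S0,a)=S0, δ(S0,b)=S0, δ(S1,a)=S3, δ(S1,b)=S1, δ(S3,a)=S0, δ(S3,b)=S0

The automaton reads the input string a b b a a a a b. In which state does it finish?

S0

Trace: S2 -a-> S3 -b-> S0 -b-> S0 -a-> S0 -a-> S0 -a-> S0 -a-> S0 -b-> S0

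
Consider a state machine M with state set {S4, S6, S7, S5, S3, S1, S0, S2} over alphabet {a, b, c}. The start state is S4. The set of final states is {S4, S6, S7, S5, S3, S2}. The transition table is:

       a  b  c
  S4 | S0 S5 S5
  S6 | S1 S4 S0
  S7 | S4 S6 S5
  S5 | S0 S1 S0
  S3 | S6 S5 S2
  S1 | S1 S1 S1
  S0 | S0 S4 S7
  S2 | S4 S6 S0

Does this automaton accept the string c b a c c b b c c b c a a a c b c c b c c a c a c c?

S4 → S5 → S1 → S1 → S1 → S1 → S1 → S1 → S1 → S1 → S1 → S1 → S1 → S1 → S1 → S1 → S1 → S1 → S1 → S1 → S1 → S1 → S1 → S1 → S1 → S1 → S1
End state S1 is not accepting.

No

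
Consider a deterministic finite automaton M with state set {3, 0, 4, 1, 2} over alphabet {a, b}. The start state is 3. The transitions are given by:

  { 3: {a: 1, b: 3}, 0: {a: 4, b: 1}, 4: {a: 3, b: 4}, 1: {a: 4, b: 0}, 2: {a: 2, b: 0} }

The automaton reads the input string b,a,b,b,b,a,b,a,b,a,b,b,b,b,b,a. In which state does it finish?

4

Trace: 3 -b-> 3 -a-> 1 -b-> 0 -b-> 1 -b-> 0 -a-> 4 -b-> 4 -a-> 3 -b-> 3 -a-> 1 -b-> 0 -b-> 1 -b-> 0 -b-> 1 -b-> 0 -a-> 4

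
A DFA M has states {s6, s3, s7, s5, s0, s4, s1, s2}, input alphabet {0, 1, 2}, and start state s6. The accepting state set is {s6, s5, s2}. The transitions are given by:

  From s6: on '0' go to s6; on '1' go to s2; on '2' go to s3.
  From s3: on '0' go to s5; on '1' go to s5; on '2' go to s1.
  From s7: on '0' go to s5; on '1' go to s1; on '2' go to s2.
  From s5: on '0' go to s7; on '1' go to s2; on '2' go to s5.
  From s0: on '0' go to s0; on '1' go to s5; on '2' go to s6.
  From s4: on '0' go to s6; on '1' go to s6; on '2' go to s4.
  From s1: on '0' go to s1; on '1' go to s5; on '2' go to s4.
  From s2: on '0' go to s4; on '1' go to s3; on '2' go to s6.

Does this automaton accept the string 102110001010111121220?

s6 → s2 → s4 → s4 → s6 → s2 → s4 → s6 → s6 → s2 → s4 → s6 → s6 → s2 → s3 → s5 → s2 → s6 → s2 → s6 → s3 → s5
End state s5 is accepting.

Yes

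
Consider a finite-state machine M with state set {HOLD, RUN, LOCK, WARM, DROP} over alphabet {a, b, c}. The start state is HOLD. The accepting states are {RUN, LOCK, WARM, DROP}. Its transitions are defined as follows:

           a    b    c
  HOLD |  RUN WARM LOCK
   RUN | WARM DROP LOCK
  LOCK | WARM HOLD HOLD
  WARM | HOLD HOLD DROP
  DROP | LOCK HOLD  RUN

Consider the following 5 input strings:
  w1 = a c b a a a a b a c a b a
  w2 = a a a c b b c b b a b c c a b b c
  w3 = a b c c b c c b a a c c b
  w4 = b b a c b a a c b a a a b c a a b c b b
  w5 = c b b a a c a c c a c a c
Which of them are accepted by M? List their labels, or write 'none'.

w1, w2, w3, w4

w1: HOLD → RUN → LOCK → HOLD → RUN → WARM → HOLD → RUN → DROP → LOCK → HOLD → RUN → DROP → LOCK  → end LOCK, accepted
w2: HOLD → RUN → WARM → HOLD → LOCK → HOLD → WARM → DROP → HOLD → WARM → HOLD → WARM → DROP → RUN → WARM → HOLD → WARM → DROP  → end DROP, accepted
w3: HOLD → RUN → DROP → RUN → LOCK → HOLD → LOCK → HOLD → WARM → HOLD → RUN → LOCK → HOLD → WARM  → end WARM, accepted
w4: HOLD → WARM → HOLD → RUN → LOCK → HOLD → RUN → WARM → DROP → HOLD → RUN → WARM → HOLD → WARM → DROP → LOCK → WARM → HOLD → LOCK → HOLD → WARM  → end WARM, accepted
w5: HOLD → LOCK → HOLD → WARM → HOLD → RUN → LOCK → WARM → DROP → RUN → WARM → DROP → LOCK → HOLD  → end HOLD, rejected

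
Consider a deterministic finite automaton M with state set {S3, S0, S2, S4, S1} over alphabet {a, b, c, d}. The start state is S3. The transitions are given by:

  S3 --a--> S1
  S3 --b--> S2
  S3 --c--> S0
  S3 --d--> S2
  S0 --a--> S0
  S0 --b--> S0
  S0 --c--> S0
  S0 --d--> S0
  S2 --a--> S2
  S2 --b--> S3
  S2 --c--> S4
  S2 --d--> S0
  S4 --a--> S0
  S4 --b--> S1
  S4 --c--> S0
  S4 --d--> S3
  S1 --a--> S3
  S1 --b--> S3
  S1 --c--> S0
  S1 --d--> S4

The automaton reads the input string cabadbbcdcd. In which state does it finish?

S3 → S0 → S0 → S0 → S0 → S0 → S0 → S0 → S0 → S0 → S0 → S0

S0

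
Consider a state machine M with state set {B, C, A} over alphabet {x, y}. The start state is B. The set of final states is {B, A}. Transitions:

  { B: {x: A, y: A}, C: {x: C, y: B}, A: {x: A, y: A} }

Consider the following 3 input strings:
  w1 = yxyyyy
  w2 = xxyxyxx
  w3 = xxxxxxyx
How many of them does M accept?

w1: Trace: B -y-> A -x-> A -y-> A -y-> A -y-> A -y-> A  → end A, accepted
w2: Trace: B -x-> A -x-> A -y-> A -x-> A -y-> A -x-> A -x-> A  → end A, accepted
w3: Trace: B -x-> A -x-> A -x-> A -x-> A -x-> A -x-> A -y-> A -x-> A  → end A, accepted

3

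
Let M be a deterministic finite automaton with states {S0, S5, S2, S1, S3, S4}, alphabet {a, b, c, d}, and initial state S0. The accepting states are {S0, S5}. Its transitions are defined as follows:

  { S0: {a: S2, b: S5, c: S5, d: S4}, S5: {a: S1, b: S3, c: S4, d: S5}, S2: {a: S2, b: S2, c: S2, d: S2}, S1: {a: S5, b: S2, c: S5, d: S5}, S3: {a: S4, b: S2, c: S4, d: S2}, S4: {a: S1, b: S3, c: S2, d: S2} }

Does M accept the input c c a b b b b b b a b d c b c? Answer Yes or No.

No

start at S0
read 'c': S0 → S5
read 'c': S5 → S4
read 'a': S4 → S1
read 'b': S1 → S2
read 'b': S2 → S2
read 'b': S2 → S2
read 'b': S2 → S2
read 'b': S2 → S2
read 'b': S2 → S2
read 'a': S2 → S2
read 'b': S2 → S2
read 'd': S2 → S2
read 'c': S2 → S2
read 'b': S2 → S2
read 'c': S2 → S2
End state S2 is not accepting.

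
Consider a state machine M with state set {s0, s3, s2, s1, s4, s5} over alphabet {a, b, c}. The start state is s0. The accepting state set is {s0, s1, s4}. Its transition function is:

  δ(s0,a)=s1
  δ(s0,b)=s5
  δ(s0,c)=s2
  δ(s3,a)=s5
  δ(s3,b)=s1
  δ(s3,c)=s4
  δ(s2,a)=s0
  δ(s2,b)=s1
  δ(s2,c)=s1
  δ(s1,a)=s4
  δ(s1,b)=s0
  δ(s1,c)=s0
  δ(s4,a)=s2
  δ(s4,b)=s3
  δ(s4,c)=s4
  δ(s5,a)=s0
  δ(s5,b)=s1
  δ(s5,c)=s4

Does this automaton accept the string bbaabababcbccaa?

Yes

start at s0
read 'b': s0 → s5
read 'b': s5 → s1
read 'a': s1 → s4
read 'a': s4 → s2
read 'b': s2 → s1
read 'a': s1 → s4
read 'b': s4 → s3
read 'a': s3 → s5
read 'b': s5 → s1
read 'c': s1 → s0
read 'b': s0 → s5
read 'c': s5 → s4
read 'c': s4 → s4
read 'a': s4 → s2
read 'a': s2 → s0
End state s0 is accepting.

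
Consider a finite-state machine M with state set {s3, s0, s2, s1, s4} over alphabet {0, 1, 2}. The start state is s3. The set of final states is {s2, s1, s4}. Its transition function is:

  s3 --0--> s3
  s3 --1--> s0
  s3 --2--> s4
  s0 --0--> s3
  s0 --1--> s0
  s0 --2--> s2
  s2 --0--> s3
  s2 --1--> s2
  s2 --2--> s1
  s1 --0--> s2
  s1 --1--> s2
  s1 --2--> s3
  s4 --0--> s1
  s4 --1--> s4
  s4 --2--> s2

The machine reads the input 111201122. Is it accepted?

Trace: s3 -1-> s0 -1-> s0 -1-> s0 -2-> s2 -0-> s3 -1-> s0 -1-> s0 -2-> s2 -2-> s1
End state s1 is accepting.

Yes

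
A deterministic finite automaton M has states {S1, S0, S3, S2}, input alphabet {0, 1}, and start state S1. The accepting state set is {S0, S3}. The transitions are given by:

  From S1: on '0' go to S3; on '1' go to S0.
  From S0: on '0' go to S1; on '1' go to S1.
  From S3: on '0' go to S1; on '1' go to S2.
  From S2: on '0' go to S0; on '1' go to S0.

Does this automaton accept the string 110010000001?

No

start at S1
read '1': S1 → S0
read '1': S0 → S1
read '0': S1 → S3
read '0': S3 → S1
read '1': S1 → S0
read '0': S0 → S1
read '0': S1 → S3
read '0': S3 → S1
read '0': S1 → S3
read '0': S3 → S1
read '0': S1 → S3
read '1': S3 → S2
End state S2 is not accepting.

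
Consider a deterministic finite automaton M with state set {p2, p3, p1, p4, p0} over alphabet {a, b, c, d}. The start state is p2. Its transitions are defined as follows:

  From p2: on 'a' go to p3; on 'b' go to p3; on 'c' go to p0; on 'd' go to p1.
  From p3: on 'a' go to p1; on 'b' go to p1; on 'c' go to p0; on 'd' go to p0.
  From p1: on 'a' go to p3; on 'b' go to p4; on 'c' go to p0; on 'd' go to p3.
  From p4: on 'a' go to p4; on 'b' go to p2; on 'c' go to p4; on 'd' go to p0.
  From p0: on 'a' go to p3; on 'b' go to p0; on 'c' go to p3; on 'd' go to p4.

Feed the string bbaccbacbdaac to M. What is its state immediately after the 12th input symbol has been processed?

p4

start at p2
read 'b': p2 → p3
read 'b': p3 → p1
read 'a': p1 → p3
read 'c': p3 → p0
read 'c': p0 → p3
read 'b': p3 → p1
read 'a': p1 → p3
read 'c': p3 → p0
read 'b': p0 → p0
read 'd': p0 → p4
read 'a': p4 → p4
read 'a': p4 → p4
After 12 symbols: p4.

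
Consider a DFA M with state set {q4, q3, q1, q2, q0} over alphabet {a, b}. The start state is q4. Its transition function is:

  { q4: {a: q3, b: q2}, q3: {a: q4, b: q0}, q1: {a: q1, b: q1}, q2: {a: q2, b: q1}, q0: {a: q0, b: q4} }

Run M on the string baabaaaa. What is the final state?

Trace: q4 -b-> q2 -a-> q2 -a-> q2 -b-> q1 -a-> q1 -a-> q1 -a-> q1 -a-> q1

q1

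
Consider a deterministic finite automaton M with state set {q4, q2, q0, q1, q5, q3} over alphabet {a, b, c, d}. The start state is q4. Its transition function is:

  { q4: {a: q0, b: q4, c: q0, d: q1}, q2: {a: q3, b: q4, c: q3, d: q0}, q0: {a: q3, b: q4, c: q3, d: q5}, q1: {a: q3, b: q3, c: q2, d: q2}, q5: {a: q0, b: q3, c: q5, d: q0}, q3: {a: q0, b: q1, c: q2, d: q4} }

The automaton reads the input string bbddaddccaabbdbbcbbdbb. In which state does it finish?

Trace: q4 -b-> q4 -b-> q4 -d-> q1 -d-> q2 -a-> q3 -d-> q4 -d-> q1 -c-> q2 -c-> q3 -a-> q0 -a-> q3 -b-> q1 -b-> q3 -d-> q4 -b-> q4 -b-> q4 -c-> q0 -b-> q4 -b-> q4 -d-> q1 -b-> q3 -b-> q1

q1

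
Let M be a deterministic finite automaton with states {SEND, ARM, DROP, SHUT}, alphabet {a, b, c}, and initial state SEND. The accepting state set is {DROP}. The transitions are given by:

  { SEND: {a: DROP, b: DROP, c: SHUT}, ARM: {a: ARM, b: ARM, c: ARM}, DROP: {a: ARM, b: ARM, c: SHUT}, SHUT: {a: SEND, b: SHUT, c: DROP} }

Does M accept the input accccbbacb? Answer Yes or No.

start at SEND
read 'a': SEND → DROP
read 'c': DROP → SHUT
read 'c': SHUT → DROP
read 'c': DROP → SHUT
read 'c': SHUT → DROP
read 'b': DROP → ARM
read 'b': ARM → ARM
read 'a': ARM → ARM
read 'c': ARM → ARM
read 'b': ARM → ARM
End state ARM is not accepting.

No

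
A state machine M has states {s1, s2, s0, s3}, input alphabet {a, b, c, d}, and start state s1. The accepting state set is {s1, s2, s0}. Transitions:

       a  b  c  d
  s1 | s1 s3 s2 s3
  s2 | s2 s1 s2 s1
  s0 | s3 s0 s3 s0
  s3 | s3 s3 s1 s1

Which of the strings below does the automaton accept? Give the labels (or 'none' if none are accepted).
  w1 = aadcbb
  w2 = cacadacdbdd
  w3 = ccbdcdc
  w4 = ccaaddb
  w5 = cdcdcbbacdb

w3

w1: Trace: s1 -a-> s1 -a-> s1 -d-> s3 -c-> s1 -b-> s3 -b-> s3  → end s3, rejected
w2: Trace: s1 -c-> s2 -a-> s2 -c-> s2 -a-> s2 -d-> s1 -a-> s1 -c-> s2 -d-> s1 -b-> s3 -d-> s1 -d-> s3  → end s3, rejected
w3: Trace: s1 -c-> s2 -c-> s2 -b-> s1 -d-> s3 -c-> s1 -d-> s3 -c-> s1  → end s1, accepted
w4: Trace: s1 -c-> s2 -c-> s2 -a-> s2 -a-> s2 -d-> s1 -d-> s3 -b-> s3  → end s3, rejected
w5: Trace: s1 -c-> s2 -d-> s1 -c-> s2 -d-> s1 -c-> s2 -b-> s1 -b-> s3 -a-> s3 -c-> s1 -d-> s3 -b-> s3  → end s3, rejected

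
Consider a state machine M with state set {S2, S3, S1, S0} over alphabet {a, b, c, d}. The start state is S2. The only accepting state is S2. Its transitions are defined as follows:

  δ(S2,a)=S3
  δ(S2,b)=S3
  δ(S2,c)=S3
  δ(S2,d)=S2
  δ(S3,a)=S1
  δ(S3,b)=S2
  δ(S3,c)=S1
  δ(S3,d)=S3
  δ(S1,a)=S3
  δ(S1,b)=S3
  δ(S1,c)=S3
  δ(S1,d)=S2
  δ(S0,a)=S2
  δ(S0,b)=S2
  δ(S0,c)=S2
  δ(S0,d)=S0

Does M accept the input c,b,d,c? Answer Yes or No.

No

S2 → S3 → S2 → S2 → S3
End state S3 is not accepting.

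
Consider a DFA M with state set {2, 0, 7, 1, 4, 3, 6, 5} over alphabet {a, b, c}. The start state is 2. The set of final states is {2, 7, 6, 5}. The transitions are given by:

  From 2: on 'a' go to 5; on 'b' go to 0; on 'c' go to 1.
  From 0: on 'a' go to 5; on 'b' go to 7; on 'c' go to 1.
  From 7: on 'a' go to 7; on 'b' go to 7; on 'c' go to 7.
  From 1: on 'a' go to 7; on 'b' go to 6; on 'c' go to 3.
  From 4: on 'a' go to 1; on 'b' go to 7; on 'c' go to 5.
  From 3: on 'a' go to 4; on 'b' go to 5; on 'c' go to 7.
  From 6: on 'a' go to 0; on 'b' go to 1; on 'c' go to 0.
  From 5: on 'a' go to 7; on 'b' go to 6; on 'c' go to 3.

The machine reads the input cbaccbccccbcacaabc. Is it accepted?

Yes

Trace: 2 -c-> 1 -b-> 6 -a-> 0 -c-> 1 -c-> 3 -b-> 5 -c-> 3 -c-> 7 -c-> 7 -c-> 7 -b-> 7 -c-> 7 -a-> 7 -c-> 7 -a-> 7 -a-> 7 -b-> 7 -c-> 7
End state 7 is accepting.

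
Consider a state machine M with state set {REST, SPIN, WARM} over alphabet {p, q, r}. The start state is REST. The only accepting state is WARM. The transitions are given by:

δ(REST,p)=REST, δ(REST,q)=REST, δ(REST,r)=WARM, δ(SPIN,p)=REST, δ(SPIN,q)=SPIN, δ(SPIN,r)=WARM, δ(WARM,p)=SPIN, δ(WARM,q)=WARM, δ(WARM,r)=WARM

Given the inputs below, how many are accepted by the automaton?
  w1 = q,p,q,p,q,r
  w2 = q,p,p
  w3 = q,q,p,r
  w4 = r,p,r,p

w1: REST → REST → REST → REST → REST → REST → WARM  → end WARM, accepted
w2: REST → REST → REST → REST  → end REST, rejected
w3: REST → REST → REST → REST → WARM  → end WARM, accepted
w4: REST → WARM → SPIN → WARM → SPIN  → end SPIN, rejected

2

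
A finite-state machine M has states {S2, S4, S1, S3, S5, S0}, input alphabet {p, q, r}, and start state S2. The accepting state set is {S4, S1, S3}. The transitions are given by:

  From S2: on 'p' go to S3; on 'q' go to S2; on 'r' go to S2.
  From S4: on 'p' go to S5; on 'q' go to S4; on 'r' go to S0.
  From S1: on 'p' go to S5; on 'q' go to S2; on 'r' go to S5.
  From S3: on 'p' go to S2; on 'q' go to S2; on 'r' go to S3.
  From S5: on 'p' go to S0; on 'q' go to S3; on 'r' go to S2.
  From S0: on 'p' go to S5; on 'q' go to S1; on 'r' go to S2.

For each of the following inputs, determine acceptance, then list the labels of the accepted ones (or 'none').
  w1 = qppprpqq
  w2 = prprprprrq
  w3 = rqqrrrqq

w1: S2 → S2 → S3 → S2 → S3 → S3 → S2 → S2 → S2  → end S2, rejected
w2: S2 → S3 → S3 → S2 → S2 → S3 → S3 → S2 → S2 → S2 → S2  → end S2, rejected
w3: S2 → S2 → S2 → S2 → S2 → S2 → S2 → S2 → S2  → end S2, rejected

none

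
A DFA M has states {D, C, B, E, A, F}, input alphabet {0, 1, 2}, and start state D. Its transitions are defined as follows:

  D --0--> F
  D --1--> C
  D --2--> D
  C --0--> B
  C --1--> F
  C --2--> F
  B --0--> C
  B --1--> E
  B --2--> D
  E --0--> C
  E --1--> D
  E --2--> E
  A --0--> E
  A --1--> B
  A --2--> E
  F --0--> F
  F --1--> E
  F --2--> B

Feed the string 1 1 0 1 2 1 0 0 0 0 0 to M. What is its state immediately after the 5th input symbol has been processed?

start at D
read '1': D → C
read '1': C → F
read '0': F → F
read '1': F → E
read '2': E → E
After 5 symbols: E.

E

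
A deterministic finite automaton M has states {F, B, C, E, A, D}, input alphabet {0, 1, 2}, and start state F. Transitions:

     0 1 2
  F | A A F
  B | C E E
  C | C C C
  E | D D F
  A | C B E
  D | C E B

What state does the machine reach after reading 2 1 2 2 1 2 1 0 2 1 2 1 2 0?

C

Trace: F -2-> F -1-> A -2-> E -2-> F -1-> A -2-> E -1-> D -0-> C -2-> C -1-> C -2-> C -1-> C -2-> C -0-> C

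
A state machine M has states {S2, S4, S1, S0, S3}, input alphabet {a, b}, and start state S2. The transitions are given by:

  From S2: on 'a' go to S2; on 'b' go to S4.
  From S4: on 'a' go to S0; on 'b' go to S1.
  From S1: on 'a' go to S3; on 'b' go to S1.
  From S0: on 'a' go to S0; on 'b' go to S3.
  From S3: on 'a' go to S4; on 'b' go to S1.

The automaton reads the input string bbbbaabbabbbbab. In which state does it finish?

S1

S2 → S4 → S1 → S1 → S1 → S3 → S4 → S1 → S1 → S3 → S1 → S1 → S1 → S1 → S3 → S1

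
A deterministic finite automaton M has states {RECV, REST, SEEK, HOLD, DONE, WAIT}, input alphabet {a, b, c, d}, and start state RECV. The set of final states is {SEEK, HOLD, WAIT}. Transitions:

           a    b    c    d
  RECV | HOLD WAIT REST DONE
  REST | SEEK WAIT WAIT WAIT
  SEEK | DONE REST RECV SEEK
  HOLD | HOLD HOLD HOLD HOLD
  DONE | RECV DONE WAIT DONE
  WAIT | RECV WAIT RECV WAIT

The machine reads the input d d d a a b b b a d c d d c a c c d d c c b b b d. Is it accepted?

RECV → DONE → DONE → DONE → RECV → HOLD → HOLD → HOLD → HOLD → HOLD → HOLD → HOLD → HOLD → HOLD → HOLD → HOLD → HOLD → HOLD → HOLD → HOLD → HOLD → HOLD → HOLD → HOLD → HOLD → HOLD
End state HOLD is accepting.

Yes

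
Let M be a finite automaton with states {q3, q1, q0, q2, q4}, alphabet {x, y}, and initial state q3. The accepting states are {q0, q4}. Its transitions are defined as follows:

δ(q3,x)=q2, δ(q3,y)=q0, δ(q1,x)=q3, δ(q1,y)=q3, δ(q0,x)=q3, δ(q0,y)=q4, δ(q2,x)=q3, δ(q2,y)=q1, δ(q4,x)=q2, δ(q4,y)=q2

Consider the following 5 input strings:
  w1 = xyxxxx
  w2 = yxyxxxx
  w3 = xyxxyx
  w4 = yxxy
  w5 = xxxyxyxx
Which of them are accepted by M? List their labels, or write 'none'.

w1: q3 → q2 → q1 → q3 → q2 → q3 → q2  → end q2, rejected
w2: q3 → q0 → q3 → q0 → q3 → q2 → q3 → q2  → end q2, rejected
w3: q3 → q2 → q1 → q3 → q2 → q1 → q3  → end q3, rejected
w4: q3 → q0 → q3 → q2 → q1  → end q1, rejected
w5: q3 → q2 → q3 → q2 → q1 → q3 → q0 → q3 → q2  → end q2, rejected

none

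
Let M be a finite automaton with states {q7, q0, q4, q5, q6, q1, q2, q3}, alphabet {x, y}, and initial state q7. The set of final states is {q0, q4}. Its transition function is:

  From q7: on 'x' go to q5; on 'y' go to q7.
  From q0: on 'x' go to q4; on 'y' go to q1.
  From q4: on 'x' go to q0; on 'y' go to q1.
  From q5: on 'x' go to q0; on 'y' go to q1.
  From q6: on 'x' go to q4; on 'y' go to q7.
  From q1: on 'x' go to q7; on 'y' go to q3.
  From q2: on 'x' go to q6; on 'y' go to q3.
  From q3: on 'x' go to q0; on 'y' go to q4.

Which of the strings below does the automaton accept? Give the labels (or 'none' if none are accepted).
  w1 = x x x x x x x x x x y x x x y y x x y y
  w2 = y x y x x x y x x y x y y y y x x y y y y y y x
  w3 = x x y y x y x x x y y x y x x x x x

w1:
  start at q7
  read 'x': q7 → q5
  read 'x': q5 → q0
  read 'x': q0 → q4
  read 'x': q4 → q0
  read 'x': q0 → q4
  read 'x': q4 → q0
  read 'x': q0 → q4
  read 'x': q4 → q0
  read 'x': q0 → q4
  read 'x': q4 → q0
  read 'y': q0 → q1
  read 'x': q1 → q7
  read 'x': q7 → q5
  read 'x': q5 → q0
  read 'y': q0 → q1
  read 'y': q1 → q3
  read 'x': q3 → q0
  read 'x': q0 → q4
  read 'y': q4 → q1
  read 'y': q1 → q3
  end q3, rejected
w2:
  start at q7
  read 'y': q7 → q7
  read 'x': q7 → q5
  read 'y': q5 → q1
  read 'x': q1 → q7
  read 'x': q7 → q5
  read 'x': q5 → q0
  read 'y': q0 → q1
  read 'x': q1 → q7
  read 'x': q7 → q5
  read 'y': q5 → q1
  read 'x': q1 → q7
  read 'y': q7 → q7
  read 'y': q7 → q7
  read 'y': q7 → q7
  read 'y': q7 → q7
  read 'x': q7 → q5
  read 'x': q5 → q0
  read 'y': q0 → q1
  read 'y': q1 → q3
  read 'y': q3 → q4
  read 'y': q4 → q1
  read 'y': q1 → q3
  read 'y': q3 → q4
  read 'x': q4 → q0
  end q0, accepted
w3:
  start at q7
  read 'x': q7 → q5
  read 'x': q5 → q0
  read 'y': q0 → q1
  read 'y': q1 → q3
  read 'x': q3 → q0
  read 'y': q0 → q1
  read 'x': q1 → q7
  read 'x': q7 → q5
  read 'x': q5 → q0
  read 'y': q0 → q1
  read 'y': q1 → q3
  read 'x': q3 → q0
  read 'y': q0 → q1
  read 'x': q1 → q7
  read 'x': q7 → q5
  read 'x': q5 → q0
  read 'x': q0 → q4
  read 'x': q4 → q0
  end q0, accepted

w2, w3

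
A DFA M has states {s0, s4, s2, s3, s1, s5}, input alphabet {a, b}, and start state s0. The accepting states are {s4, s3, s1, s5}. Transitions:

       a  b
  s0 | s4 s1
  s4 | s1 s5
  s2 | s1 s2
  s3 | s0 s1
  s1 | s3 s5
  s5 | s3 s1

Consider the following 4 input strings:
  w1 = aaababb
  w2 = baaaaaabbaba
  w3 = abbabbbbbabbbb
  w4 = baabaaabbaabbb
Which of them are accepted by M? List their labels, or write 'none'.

w1: Trace: s0 -a-> s4 -a-> s1 -a-> s3 -b-> s1 -a-> s3 -b-> s1 -b-> s5  → end s5, accepted
w2: Trace: s0 -b-> s1 -a-> s3 -a-> s0 -a-> s4 -a-> s1 -a-> s3 -a-> s0 -b-> s1 -b-> s5 -a-> s3 -b-> s1 -a-> s3  → end s3, accepted
w3: Trace: s0 -a-> s4 -b-> s5 -b-> s1 -a-> s3 -b-> s1 -b-> s5 -b-> s1 -b-> s5 -b-> s1 -a-> s3 -b-> s1 -b-> s5 -b-> s1 -b-> s5  → end s5, accepted
w4: Trace: s0 -b-> s1 -a-> s3 -a-> s0 -b-> s1 -a-> s3 -a-> s0 -a-> s4 -b-> s5 -b-> s1 -a-> s3 -a-> s0 -b-> s1 -b-> s5 -b-> s1  → end s1, accepted

w1, w2, w3, w4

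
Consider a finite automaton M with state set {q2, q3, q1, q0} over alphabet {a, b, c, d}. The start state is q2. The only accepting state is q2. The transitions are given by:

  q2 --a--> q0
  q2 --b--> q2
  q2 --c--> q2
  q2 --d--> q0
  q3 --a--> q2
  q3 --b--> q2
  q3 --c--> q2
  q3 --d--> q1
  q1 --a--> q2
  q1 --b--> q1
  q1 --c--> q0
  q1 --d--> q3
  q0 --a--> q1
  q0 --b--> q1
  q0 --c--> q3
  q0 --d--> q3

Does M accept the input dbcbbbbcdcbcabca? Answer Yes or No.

No

Trace: q2 -d-> q0 -b-> q1 -c-> q0 -b-> q1 -b-> q1 -b-> q1 -b-> q1 -c-> q0 -d-> q3 -c-> q2 -b-> q2 -c-> q2 -a-> q0 -b-> q1 -c-> q0 -a-> q1
End state q1 is not accepting.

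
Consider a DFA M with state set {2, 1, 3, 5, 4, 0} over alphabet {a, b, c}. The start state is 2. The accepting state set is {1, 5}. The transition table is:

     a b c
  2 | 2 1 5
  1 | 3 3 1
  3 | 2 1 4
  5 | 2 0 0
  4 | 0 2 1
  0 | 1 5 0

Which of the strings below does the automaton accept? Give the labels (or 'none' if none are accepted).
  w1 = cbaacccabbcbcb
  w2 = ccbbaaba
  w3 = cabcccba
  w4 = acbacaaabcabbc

w1:
  start at 2
  read 'c': 2 → 5
  read 'b': 5 → 0
  read 'a': 0 → 1
  read 'a': 1 → 3
  read 'c': 3 → 4
  read 'c': 4 → 1
  read 'c': 1 → 1
  read 'a': 1 → 3
  read 'b': 3 → 1
  read 'b': 1 → 3
  read 'c': 3 → 4
  read 'b': 4 → 2
  read 'c': 2 → 5
  read 'b': 5 → 0
  end 0, rejected
w2:
  start at 2
  read 'c': 2 → 5
  read 'c': 5 → 0
  read 'b': 0 → 5
  read 'b': 5 → 0
  read 'a': 0 → 1
  read 'a': 1 → 3
  read 'b': 3 → 1
  read 'a': 1 → 3
  end 3, rejected
w3:
  start at 2
  read 'c': 2 → 5
  read 'a': 5 → 2
  read 'b': 2 → 1
  read 'c': 1 → 1
  read 'c': 1 → 1
  read 'c': 1 → 1
  read 'b': 1 → 3
  read 'a': 3 → 2
  end 2, rejected
w4:
  start at 2
  read 'a': 2 → 2
  read 'c': 2 → 5
  read 'b': 5 → 0
  read 'a': 0 → 1
  read 'c': 1 → 1
  read 'a': 1 → 3
  read 'a': 3 → 2
  read 'a': 2 → 2
  read 'b': 2 → 1
  read 'c': 1 → 1
  read 'a': 1 → 3
  read 'b': 3 → 1
  read 'b': 1 → 3
  read 'c': 3 → 4
  end 4, rejected

none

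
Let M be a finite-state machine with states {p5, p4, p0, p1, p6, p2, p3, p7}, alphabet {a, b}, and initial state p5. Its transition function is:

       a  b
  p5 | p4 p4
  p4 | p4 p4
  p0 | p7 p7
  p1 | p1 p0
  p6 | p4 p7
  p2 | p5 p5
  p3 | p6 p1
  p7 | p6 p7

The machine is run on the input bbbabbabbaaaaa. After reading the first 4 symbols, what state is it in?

start at p5
read 'b': p5 → p4
read 'b': p4 → p4
read 'b': p4 → p4
read 'a': p4 → p4
After 4 symbols: p4.

p4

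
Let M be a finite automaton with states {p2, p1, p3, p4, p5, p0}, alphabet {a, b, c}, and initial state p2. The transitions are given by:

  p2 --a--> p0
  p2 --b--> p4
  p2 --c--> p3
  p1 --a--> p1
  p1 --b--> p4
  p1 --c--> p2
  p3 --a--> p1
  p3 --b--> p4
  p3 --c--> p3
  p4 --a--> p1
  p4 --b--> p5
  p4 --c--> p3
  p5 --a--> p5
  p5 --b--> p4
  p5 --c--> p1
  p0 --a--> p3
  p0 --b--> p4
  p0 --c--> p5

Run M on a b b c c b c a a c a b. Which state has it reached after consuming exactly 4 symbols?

p2 → p0 → p4 → p5 → p1
After 4 symbols: p1.

p1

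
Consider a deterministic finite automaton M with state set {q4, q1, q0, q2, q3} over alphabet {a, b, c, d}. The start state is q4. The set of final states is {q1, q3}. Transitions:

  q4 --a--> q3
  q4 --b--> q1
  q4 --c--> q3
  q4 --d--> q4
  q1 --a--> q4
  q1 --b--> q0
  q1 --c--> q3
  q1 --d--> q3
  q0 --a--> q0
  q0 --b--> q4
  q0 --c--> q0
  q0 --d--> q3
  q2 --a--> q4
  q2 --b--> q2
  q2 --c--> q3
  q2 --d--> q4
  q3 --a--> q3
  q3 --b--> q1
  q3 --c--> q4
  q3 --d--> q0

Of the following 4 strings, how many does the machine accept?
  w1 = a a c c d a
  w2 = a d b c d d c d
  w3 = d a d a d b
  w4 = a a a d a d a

2

w1:
  start at q4
  read 'a': q4 → q3
  read 'a': q3 → q3
  read 'c': q3 → q4
  read 'c': q4 → q3
  read 'd': q3 → q0
  read 'a': q0 → q0
  end q0, rejected
w2:
  start at q4
  read 'a': q4 → q3
  read 'd': q3 → q0
  read 'b': q0 → q4
  read 'c': q4 → q3
  read 'd': q3 → q0
  read 'd': q0 → q3
  read 'c': q3 → q4
  read 'd': q4 → q4
  end q4, rejected
w3:
  start at q4
  read 'd': q4 → q4
  read 'a': q4 → q3
  read 'd': q3 → q0
  read 'a': q0 → q0
  read 'd': q0 → q3
  read 'b': q3 → q1
  end q1, accepted
w4:
  start at q4
  read 'a': q4 → q3
  read 'a': q3 → q3
  read 'a': q3 → q3
  read 'd': q3 → q0
  read 'a': q0 → q0
  read 'd': q0 → q3
  read 'a': q3 → q3
  end q3, accepted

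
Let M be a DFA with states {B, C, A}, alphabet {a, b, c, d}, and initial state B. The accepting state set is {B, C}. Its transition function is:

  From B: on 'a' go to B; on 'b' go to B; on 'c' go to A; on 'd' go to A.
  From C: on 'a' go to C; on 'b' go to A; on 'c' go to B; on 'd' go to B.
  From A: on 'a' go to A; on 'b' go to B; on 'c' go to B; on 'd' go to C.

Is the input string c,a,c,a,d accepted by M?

No

B → A → A → B → B → A
End state A is not accepting.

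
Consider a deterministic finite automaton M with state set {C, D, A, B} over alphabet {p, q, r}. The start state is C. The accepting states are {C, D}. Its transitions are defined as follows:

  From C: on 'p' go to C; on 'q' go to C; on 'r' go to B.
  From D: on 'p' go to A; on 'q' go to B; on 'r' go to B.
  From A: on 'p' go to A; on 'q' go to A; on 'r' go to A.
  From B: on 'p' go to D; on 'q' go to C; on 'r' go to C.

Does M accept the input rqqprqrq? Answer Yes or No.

Yes

C → B → C → C → C → B → C → B → C
End state C is accepting.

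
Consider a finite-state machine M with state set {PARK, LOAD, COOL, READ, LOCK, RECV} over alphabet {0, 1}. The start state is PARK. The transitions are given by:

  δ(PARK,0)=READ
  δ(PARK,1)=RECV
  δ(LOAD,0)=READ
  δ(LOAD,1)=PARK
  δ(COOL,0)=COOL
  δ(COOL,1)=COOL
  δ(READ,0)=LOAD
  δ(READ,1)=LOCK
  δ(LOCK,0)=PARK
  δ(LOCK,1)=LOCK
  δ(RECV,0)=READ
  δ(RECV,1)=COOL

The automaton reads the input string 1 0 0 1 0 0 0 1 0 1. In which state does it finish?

RECV

Trace: PARK -1-> RECV -0-> READ -0-> LOAD -1-> PARK -0-> READ -0-> LOAD -0-> READ -1-> LOCK -0-> PARK -1-> RECV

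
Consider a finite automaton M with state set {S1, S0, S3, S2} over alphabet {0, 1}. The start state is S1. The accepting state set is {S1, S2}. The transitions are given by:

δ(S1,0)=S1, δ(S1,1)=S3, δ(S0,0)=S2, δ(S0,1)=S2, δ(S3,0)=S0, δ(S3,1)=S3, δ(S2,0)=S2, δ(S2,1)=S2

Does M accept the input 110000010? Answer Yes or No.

S1 → S3 → S3 → S0 → S2 → S2 → S2 → S2 → S2 → S2
End state S2 is accepting.

Yes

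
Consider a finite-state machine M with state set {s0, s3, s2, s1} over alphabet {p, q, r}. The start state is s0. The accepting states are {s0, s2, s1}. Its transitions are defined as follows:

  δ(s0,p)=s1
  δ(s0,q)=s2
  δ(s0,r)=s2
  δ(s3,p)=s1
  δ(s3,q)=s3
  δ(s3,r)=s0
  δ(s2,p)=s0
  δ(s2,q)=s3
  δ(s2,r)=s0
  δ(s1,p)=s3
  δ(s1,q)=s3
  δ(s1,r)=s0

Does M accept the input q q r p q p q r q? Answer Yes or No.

s0 → s2 → s3 → s0 → s1 → s3 → s1 → s3 → s0 → s2
End state s2 is accepting.

Yes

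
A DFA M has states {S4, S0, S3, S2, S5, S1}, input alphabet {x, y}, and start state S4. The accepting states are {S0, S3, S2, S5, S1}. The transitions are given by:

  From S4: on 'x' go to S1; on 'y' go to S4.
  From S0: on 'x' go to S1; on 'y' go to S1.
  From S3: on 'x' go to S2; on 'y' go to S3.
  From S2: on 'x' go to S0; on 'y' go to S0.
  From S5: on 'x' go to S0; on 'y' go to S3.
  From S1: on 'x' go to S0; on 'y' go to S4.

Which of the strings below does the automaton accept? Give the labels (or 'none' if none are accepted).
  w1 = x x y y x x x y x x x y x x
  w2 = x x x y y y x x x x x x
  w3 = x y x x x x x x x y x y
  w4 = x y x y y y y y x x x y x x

w1, w2, w4

w1:
  start at S4
  read 'x': S4 → S1
  read 'x': S1 → S0
  read 'y': S0 → S1
  read 'y': S1 → S4
  read 'x': S4 → S1
  read 'x': S1 → S0
  read 'x': S0 → S1
  read 'y': S1 → S4
  read 'x': S4 → S1
  read 'x': S1 → S0
  read 'x': S0 → S1
  read 'y': S1 → S4
  read 'x': S4 → S1
  read 'x': S1 → S0
  end S0, accepted
w2:
  start at S4
  read 'x': S4 → S1
  read 'x': S1 → S0
  read 'x': S0 → S1
  read 'y': S1 → S4
  read 'y': S4 → S4
  read 'y': S4 → S4
  read 'x': S4 → S1
  read 'x': S1 → S0
  read 'x': S0 → S1
  read 'x': S1 → S0
  read 'x': S0 → S1
  read 'x': S1 → S0
  end S0, accepted
w3:
  start at S4
  read 'x': S4 → S1
  read 'y': S1 → S4
  read 'x': S4 → S1
  read 'x': S1 → S0
  read 'x': S0 → S1
  read 'x': S1 → S0
  read 'x': S0 → S1
  read 'x': S1 → S0
  read 'x': S0 → S1
  read 'y': S1 → S4
  read 'x': S4 → S1
  read 'y': S1 → S4
  end S4, rejected
w4:
  start at S4
  read 'x': S4 → S1
  read 'y': S1 → S4
  read 'x': S4 → S1
  read 'y': S1 → S4
  read 'y': S4 → S4
  read 'y': S4 → S4
  read 'y': S4 → S4
  read 'y': S4 → S4
  read 'x': S4 → S1
  read 'x': S1 → S0
  read 'x': S0 → S1
  read 'y': S1 → S4
  read 'x': S4 → S1
  read 'x': S1 → S0
  end S0, accepted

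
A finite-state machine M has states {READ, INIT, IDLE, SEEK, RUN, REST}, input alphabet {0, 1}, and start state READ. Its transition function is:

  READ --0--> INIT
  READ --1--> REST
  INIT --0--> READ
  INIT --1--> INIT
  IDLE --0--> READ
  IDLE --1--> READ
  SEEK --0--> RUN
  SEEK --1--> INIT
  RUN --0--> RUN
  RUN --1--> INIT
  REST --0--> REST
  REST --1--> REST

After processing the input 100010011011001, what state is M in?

REST

READ → REST → REST → REST → REST → REST → REST → REST → REST → REST → REST → REST → REST → REST → REST → REST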